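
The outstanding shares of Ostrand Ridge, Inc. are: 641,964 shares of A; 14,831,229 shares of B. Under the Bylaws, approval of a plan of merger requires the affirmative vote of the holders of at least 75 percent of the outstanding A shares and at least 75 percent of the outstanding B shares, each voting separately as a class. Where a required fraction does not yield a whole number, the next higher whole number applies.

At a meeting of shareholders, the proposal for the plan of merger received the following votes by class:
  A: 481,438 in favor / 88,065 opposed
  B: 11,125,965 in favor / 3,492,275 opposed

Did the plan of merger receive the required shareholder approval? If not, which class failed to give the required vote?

Not approved — the A shares did not give the required vote.

A: 3/4 of 641964 = 481473; 481,473 required, 481,438 in favor — not approved.
B: 3/4 of 14831229 = 11123421.75, rounded up to 11123422; 11,123,422 required, 11,125,965 in favor — approved.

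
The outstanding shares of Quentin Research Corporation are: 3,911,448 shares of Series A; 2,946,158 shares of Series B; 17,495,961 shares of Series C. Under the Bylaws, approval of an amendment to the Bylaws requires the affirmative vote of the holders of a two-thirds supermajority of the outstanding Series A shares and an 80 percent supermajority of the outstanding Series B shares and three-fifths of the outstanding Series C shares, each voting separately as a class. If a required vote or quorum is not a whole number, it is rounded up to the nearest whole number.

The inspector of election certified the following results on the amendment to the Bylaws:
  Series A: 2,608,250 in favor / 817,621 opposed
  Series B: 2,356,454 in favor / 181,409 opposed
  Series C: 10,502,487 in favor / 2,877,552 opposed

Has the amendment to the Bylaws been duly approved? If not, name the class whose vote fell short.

Series A: 2/3 of 3911448 = 2607632; 2,607,632 required, 2,608,250 in favor — approved.
Series B: 4/5 of 2946158 = 2356926.40, rounded up to 2356927; 2,356,927 required, 2,356,454 in favor — not approved.
Series C: 3/5 of 17495961 = 10497576.60, rounded up to 10497577; 10,497,577 required, 10,502,487 in favor — approved.

Not approved — the Series B shares did not give the required vote.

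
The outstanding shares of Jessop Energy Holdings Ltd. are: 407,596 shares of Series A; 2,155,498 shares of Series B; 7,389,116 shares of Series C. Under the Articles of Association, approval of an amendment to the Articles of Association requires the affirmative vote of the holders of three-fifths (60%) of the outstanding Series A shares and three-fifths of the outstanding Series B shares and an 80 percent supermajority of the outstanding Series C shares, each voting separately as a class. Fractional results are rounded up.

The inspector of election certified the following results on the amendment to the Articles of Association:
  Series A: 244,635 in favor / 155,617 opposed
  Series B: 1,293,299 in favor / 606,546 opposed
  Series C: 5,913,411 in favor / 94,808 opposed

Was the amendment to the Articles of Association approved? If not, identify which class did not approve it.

Approved — every class gave the required vote.

Series A: 3/5 of 407596 = 244557.60, rounded up to 244558; 244,558 required, 244,635 in favor — approved.
Series B: 3/5 of 2155498 = 1293298.80, rounded up to 1293299; 1,293,299 required, 1,293,299 in favor — approved.
Series C: 4/5 of 7389116 = 5911292.80, rounded up to 5911293; 5,911,293 required, 5,913,411 in favor — approved.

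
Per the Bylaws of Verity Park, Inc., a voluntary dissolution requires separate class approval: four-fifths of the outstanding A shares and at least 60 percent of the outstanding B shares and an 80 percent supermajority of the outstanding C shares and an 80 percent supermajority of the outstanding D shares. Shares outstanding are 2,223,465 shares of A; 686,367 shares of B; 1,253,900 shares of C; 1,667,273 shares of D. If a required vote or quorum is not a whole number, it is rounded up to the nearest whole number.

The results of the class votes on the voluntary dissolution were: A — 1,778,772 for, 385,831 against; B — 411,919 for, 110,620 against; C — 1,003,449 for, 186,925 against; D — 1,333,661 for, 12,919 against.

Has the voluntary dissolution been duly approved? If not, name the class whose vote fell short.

Not approved — the D shares did not give the required vote.

A: 4/5 of 2223465 = 1778772; 1,778,772 required, 1,778,772 in favor — approved.
B: 3/5 of 686367 = 411820.20, rounded up to 411821; 411,821 required, 411,919 in favor — approved.
C: 4/5 of 1253900 = 1003120; 1,003,120 required, 1,003,449 in favor — approved.
D: 4/5 of 1667273 = 1333818.40, rounded up to 1333819; 1,333,819 required, 1,333,661 in favor — not approved.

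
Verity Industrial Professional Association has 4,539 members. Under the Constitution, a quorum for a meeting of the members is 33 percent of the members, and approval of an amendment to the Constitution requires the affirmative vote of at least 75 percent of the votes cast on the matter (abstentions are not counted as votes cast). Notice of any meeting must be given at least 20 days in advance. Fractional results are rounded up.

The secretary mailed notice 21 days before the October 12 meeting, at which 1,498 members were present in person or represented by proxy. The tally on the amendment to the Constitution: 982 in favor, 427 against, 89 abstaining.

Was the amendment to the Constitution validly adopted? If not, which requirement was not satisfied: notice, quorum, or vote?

Notice: 21 days given; 20 required. Satisfied.
Quorum: 33% of 4,539 = 1,497.87, rounded up to 1,498; 1,498 present. Satisfied.
Vote: requires three-fourths of the votes cast (1,498 − 89 abstaining = 1,409); 3/4 of 1409 = 1056.75, rounded up to 1057, so 1,057 needed; 982 in favor. Not satisfied.

Invalid — vote requirement not satisfied.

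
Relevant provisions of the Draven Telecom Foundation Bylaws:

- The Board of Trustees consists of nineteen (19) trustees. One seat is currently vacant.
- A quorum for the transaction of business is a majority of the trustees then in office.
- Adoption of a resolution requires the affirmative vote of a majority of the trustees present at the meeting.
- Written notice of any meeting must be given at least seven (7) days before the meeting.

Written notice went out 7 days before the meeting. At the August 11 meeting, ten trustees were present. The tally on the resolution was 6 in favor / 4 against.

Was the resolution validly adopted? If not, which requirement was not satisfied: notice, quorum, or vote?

Valid — all requirements satisfied.

Notice: 7 days given; 7 required (7 ≥ 7). Satisfied.
Quorum: 10 present; quorum is 10. Satisfied.
Vote: the resolution requires a majority of the trustees present (10). A majority of 10 is 6, so 6 affirmative votes are needed; 6 voted in favor. Satisfied.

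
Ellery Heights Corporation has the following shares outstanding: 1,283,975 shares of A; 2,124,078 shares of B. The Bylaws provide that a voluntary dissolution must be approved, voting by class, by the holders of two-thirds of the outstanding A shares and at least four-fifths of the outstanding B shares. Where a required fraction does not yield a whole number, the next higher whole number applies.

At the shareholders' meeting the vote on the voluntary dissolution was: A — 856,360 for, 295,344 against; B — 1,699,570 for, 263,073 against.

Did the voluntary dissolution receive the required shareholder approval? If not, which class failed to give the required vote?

Approved — every class gave the required vote.

A: 2/3 of 1283975 = 855983.33, rounded up to 855984; 855,984 required, 856,360 in favor — approved.
B: 4/5 of 2124078 = 1699262.40, rounded up to 1699263; 1,699,263 required, 1,699,570 in favor — approved.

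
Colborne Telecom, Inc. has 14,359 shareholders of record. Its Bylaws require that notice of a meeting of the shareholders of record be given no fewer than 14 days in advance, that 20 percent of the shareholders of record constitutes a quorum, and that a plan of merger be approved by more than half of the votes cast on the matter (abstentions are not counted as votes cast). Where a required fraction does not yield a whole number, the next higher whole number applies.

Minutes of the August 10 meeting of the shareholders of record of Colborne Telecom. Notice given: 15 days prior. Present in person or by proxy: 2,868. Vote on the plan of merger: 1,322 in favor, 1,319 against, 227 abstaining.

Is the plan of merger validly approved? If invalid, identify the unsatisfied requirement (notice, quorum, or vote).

Notice: 15 days given; 14 required. Satisfied.
Quorum: 20% of 14,359 = 2,871.80, rounded up to 2,872; 2,868 present. Not satisfied.
Vote: requires a majority of the votes cast (2,868 − 227 abstaining = 2,641); a majority of 2641 is 1321, so 1,321 needed; 1,322 in favor. Satisfied.

Invalid — quorum requirement not satisfied.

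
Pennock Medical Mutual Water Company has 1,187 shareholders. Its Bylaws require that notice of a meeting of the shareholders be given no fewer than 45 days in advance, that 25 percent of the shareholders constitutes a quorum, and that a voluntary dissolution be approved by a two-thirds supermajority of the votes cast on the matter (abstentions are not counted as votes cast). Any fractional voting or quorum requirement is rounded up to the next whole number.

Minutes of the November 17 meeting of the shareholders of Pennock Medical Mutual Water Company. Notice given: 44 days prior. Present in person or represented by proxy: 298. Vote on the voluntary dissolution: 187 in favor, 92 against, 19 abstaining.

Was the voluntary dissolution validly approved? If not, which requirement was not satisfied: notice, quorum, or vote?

Notice: 44 days given; 45 required. Not satisfied.
Quorum: 25% of 1,187 = 296.75, rounded up to 297; 298 present. Satisfied.
Vote: requires two-thirds of the votes cast (298 − 19 abstaining = 279); 2/3 of 279 = 186, so 186 needed; 187 in favor. Satisfied.

Invalid — notice requirement not satisfied.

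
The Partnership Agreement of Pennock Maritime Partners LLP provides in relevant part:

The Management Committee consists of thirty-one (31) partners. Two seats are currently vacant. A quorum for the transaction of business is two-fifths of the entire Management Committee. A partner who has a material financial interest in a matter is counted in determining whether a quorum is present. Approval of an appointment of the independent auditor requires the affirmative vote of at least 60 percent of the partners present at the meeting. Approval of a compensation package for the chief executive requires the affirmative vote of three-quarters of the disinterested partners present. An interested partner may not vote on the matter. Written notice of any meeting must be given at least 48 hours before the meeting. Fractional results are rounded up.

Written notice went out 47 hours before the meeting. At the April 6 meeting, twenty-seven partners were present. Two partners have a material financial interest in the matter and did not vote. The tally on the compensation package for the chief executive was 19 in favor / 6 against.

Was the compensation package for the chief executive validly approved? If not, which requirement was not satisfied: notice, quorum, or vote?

Notice: 47 hours given; 48 required (47 < 48). Not satisfied.
Quorum: 27 present (interested partners count toward quorum); quorum is 13. Satisfied.
Vote: the compensation package for the chief executive requires three-fourths of the disinterested partners present (27 − 2 = 25). 3/4 of 25 = 18.75, rounded up to 19, so 19 affirmative votes are needed; 19 voted in favor. Satisfied.

Invalid — notice requirement not satisfied.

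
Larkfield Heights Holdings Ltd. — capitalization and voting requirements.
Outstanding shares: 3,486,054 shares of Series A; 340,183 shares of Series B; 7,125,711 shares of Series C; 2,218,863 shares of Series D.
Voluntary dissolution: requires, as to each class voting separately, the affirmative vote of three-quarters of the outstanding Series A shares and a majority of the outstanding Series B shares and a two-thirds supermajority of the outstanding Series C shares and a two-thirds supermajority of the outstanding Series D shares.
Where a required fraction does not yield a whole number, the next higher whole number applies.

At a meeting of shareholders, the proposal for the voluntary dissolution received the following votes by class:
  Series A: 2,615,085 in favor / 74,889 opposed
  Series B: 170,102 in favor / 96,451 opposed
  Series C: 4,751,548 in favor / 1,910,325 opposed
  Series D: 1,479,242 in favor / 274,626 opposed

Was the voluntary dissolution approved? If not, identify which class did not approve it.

Series A: 3/4 of 3486054 = 2614540.50, rounded up to 2614541; 2,614,541 required, 2,615,085 in favor — approved.
Series B: a majority of 340183 is 170092; 170,092 required, 170,102 in favor — approved.
Series C: 2/3 of 7125711 = 4750474; 4,750,474 required, 4,751,548 in favor — approved.
Series D: 2/3 of 2218863 = 1479242; 1,479,242 required, 1,479,242 in favor — approved.

Approved — every class gave the required vote.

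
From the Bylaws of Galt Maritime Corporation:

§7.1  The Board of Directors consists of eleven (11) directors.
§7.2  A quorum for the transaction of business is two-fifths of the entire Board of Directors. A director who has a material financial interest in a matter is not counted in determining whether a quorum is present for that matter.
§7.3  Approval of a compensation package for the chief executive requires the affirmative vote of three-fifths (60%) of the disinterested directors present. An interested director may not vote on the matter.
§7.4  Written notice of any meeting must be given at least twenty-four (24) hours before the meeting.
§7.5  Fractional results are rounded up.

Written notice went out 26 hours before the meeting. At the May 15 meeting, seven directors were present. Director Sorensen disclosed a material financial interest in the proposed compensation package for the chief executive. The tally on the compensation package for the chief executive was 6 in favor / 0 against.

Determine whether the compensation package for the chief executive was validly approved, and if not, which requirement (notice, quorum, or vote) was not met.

Notice: 26 hours given; 24 required (26 ≥ 24). Satisfied.
Quorum: 7 present, but the 1 interested director does not count, leaving 6. Quorum is 5. Satisfied.
Vote: the compensation package for the chief executive requires three-fifths of the disinterested directors present (7 − 1 = 6). 3/5 of 6 = 3.60, rounded up to 4, so 4 affirmative votes are needed; 6 voted in favor. Satisfied.

Valid — all requirements satisfied.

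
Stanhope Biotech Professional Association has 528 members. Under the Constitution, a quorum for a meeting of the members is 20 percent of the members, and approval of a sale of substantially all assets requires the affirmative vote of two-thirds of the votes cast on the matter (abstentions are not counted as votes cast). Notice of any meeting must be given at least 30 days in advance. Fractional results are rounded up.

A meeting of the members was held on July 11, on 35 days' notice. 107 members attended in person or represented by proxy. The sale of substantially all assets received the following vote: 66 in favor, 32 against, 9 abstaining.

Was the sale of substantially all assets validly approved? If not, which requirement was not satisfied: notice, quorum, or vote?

Notice: 35 days given; 30 required. Satisfied.
Quorum: 20% of 528 = 105.60, rounded up to 106; 107 present. Satisfied.
Vote: requires two-thirds of the votes cast (107 − 9 abstaining = 98); 2/3 of 98 = 65.33, rounded up to 66, so 66 needed; 66 in favor. Satisfied.

Valid — all requirements satisfied.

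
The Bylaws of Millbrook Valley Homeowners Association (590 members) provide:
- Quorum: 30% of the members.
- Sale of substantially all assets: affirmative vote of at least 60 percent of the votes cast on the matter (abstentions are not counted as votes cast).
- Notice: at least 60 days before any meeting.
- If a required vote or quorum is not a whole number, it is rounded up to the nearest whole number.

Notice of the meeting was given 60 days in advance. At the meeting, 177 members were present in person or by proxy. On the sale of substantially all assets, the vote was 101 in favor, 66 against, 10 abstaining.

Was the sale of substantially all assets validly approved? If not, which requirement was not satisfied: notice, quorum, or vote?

Valid — all requirements satisfied.

Notice: 60 days given; 60 required. Satisfied.
Quorum: 30% of 590 = 177; 177 present. Satisfied.
Vote: requires three-fifths of the votes cast (177 − 10 abstaining = 167); 3/5 of 167 = 100.20, rounded up to 101, so 101 needed; 101 in favor. Satisfied.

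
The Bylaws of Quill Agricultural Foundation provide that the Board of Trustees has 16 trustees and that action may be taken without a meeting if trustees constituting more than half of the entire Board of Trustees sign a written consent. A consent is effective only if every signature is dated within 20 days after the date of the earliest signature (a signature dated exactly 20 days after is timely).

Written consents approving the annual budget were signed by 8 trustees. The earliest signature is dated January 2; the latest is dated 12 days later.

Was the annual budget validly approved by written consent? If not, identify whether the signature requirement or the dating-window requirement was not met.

Not effective — insufficient signatures.

Signatures required: more than half of 16 — a majority of 16 is 9, so 9 needed; 8 signed. Insufficient.
Dating window: the latest signature is 12 days after the earliest; the limit is 20 days. Within the window.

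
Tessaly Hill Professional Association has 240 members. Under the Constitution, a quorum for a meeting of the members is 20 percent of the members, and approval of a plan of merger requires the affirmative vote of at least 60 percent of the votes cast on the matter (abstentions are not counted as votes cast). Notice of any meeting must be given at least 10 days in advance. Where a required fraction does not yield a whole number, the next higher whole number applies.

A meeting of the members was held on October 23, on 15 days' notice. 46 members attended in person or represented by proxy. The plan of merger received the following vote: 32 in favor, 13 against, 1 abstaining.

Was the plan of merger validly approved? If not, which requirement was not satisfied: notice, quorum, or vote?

Invalid — quorum requirement not satisfied.

Notice: 15 days given; 10 required. Satisfied.
Quorum: 20% of 240 = 48; 46 present. Not satisfied.
Vote: requires three-fifths of the votes cast (46 − 1 abstaining = 45); 3/5 of 45 = 27, so 27 needed; 32 in favor. Satisfied.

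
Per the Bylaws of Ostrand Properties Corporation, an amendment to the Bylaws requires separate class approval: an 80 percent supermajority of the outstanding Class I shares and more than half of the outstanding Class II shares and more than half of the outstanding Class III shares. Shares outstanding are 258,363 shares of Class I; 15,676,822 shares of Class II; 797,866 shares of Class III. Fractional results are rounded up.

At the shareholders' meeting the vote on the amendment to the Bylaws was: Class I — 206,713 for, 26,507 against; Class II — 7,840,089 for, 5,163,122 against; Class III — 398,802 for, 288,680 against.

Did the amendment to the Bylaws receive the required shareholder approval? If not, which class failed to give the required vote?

Class I: 4/5 of 258363 = 206690.40, rounded up to 206691; 206,691 required, 206,713 in favor — approved.
Class II: a majority of 15676822 is 7838412; 7,838,412 required, 7,840,089 in favor — approved.
Class III: a majority of 797866 is 398934; 398,934 required, 398,802 in favor — not approved.

Not approved — the Class III shares did not give the required vote.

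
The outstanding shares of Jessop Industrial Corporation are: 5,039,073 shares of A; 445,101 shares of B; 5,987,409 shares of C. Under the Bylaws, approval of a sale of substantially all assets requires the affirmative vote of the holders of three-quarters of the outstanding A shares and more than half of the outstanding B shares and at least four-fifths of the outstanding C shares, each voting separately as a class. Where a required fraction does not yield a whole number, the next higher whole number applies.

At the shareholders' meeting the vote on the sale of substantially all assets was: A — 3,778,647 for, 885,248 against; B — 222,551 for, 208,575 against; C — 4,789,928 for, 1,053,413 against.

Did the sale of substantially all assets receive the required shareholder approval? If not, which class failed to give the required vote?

A: 3/4 of 5039073 = 3779304.75, rounded up to 3779305; 3,779,305 required, 3,778,647 in favor — not approved.
B: a majority of 445101 is 222551; 222,551 required, 222,551 in favor — approved.
C: 4/5 of 5987409 = 4789927.20, rounded up to 4789928; 4,789,928 required, 4,789,928 in favor — approved.

Not approved — the A shares did not give the required vote.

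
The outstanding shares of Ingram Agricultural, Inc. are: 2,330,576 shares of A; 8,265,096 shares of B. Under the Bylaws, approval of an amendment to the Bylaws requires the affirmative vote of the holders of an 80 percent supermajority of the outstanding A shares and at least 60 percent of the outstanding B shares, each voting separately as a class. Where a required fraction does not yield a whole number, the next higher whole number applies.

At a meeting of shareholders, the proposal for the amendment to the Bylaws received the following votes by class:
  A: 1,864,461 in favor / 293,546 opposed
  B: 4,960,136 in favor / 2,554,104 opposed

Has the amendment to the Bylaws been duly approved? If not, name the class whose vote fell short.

Approved — every class gave the required vote.

A: 4/5 of 2330576 = 1864460.80, rounded up to 1864461; 1,864,461 required, 1,864,461 in favor — approved.
B: 3/5 of 8265096 = 4959057.60, rounded up to 4959058; 4,959,058 required, 4,960,136 in favor — approved.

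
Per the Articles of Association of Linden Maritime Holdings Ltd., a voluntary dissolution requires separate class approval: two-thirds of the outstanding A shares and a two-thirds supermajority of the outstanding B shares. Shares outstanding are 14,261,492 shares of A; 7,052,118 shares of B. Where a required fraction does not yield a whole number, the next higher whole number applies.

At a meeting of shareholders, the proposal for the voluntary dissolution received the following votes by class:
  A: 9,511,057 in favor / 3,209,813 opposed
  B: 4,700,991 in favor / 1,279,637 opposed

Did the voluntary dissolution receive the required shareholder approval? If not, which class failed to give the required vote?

Not approved — the B shares did not give the required vote.

A: 2/3 of 14261492 = 9507661.33, rounded up to 9507662; 9,507,662 required, 9,511,057 in favor — approved.
B: 2/3 of 7052118 = 4701412; 4,701,412 required, 4,700,991 in favor — not approved.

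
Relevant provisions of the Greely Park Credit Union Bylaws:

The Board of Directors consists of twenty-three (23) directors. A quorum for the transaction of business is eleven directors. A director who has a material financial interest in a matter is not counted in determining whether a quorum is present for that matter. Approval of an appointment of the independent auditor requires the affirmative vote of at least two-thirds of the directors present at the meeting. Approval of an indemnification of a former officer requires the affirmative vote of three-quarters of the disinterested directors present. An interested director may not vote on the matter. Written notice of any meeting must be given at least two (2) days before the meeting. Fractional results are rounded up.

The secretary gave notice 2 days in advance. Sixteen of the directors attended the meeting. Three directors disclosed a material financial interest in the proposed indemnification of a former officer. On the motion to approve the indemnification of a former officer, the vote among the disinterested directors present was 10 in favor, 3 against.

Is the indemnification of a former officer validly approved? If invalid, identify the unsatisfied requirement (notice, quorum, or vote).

Notice: 2 days given; 2 required (2 ≥ 2). Satisfied.
Quorum: 16 present, but the 3 interested directors do not count, leaving 13. Quorum is 11. Satisfied.
Vote: the indemnification of a former officer requires three-fourths of the disinterested directors present (16 − 3 = 13). 3/4 of 13 = 9.75, rounded up to 10, so 10 affirmative votes are needed; 10 voted in favor. Satisfied.

Valid — all requirements satisfied.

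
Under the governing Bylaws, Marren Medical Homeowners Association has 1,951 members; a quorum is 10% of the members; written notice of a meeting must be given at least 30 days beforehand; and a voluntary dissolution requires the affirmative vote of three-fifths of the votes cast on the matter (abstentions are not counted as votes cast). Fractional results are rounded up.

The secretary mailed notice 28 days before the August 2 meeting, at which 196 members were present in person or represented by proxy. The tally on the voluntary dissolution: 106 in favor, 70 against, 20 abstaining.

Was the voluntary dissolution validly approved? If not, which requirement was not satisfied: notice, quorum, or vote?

Notice: 28 days given; 30 required. Not satisfied.
Quorum: 10% of 1,951 = 195.10, rounded up to 196; 196 present. Satisfied.
Vote: requires three-fifths of the votes cast (196 − 20 abstaining = 176); 3/5 of 176 = 105.60, rounded up to 106, so 106 needed; 106 in favor. Satisfied.

Invalid — notice requirement not satisfied.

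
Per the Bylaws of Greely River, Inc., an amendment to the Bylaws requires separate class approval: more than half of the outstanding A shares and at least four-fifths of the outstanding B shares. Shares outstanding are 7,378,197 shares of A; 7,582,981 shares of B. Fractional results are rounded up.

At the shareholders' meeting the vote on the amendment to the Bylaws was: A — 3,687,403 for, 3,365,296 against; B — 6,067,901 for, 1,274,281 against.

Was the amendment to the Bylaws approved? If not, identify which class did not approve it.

A: a majority of 7378197 is 3689099; 3,689,099 required, 3,687,403 in favor — not approved.
B: 4/5 of 7582981 = 6066384.80, rounded up to 6066385; 6,066,385 required, 6,067,901 in favor — approved.

Not approved — the A shares did not give the required vote.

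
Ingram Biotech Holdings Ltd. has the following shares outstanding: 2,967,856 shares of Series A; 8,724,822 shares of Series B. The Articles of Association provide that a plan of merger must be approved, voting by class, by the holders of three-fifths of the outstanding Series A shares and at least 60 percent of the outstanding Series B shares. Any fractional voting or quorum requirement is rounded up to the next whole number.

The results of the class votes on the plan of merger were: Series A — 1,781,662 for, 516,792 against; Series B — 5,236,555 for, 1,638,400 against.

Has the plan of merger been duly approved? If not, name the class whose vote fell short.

Approved — every class gave the required vote.

Series A: 3/5 of 2967856 = 1780713.60, rounded up to 1780714; 1,780,714 required, 1,781,662 in favor — approved.
Series B: 3/5 of 8724822 = 5234893.20, rounded up to 5234894; 5,234,894 required, 5,236,555 in favor — approved.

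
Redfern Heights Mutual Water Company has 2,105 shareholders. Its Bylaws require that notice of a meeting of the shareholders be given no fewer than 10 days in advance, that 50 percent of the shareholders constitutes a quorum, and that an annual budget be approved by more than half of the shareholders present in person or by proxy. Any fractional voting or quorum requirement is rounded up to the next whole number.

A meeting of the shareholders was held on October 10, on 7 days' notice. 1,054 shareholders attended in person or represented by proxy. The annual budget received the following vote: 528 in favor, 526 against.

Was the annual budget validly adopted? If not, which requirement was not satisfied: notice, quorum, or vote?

Invalid — notice requirement not satisfied.

Notice: 7 days given; 10 required. Not satisfied.
Quorum: 50% of 2,105 = 1,052.50, rounded up to 1,053; 1,054 present. Satisfied.
Vote: requires a majority of those present (1,054); a majority of 1054 is 528, so 528 needed; 528 in favor. Satisfied.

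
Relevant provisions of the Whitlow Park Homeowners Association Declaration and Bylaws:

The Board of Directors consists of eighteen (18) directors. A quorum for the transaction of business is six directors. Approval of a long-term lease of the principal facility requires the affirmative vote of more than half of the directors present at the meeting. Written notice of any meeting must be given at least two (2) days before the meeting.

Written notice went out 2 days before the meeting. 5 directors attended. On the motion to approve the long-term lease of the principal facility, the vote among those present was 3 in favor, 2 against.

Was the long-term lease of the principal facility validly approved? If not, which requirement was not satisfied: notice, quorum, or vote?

Notice: 2 days given; 2 required (2 ≥ 2). Satisfied.
Quorum: 5 present; quorum is 6. Not satisfied.
Vote: the long-term lease of the principal facility requires a majority of the directors present (5). A majority of 5 is 3, so 3 affirmative votes are needed; 3 voted in favor. Satisfied. (Moot — without a quorum no business can be validly transacted.)

Invalid — quorum requirement not satisfied.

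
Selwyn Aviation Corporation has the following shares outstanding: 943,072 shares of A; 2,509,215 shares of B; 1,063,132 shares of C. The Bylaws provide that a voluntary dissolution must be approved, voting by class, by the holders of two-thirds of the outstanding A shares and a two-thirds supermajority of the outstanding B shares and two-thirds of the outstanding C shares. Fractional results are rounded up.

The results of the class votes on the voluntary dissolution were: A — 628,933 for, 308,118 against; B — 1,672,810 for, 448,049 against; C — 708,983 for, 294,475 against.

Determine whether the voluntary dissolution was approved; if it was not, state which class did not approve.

Approved — every class gave the required vote.

A: 2/3 of 943072 = 628714.67, rounded up to 628715; 628,715 required, 628,933 in favor — approved.
B: 2/3 of 2509215 = 1672810; 1,672,810 required, 1,672,810 in favor — approved.
C: 2/3 of 1063132 = 708754.67, rounded up to 708755; 708,755 required, 708,983 in favor — approved.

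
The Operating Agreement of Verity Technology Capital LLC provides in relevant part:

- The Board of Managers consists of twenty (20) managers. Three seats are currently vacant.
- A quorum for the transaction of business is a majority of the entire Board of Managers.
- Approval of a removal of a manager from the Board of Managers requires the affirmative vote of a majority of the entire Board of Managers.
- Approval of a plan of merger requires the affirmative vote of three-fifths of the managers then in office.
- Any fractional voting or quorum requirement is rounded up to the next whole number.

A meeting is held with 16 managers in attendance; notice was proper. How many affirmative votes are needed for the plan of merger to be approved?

The plan of merger requires three-fifths of the managers then in office (17).
3/5 of 17 = 10.20, rounded up to 11.

11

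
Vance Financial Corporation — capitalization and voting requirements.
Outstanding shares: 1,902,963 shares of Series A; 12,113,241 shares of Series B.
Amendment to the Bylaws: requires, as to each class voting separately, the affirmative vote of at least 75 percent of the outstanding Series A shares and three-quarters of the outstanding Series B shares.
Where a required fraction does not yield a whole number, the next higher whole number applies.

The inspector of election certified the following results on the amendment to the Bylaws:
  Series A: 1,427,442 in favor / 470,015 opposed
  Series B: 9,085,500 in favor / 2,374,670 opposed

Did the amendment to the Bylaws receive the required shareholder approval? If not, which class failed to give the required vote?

Approved — every class gave the required vote.

Series A: 3/4 of 1902963 = 1427222.25, rounded up to 1427223; 1,427,223 required, 1,427,442 in favor — approved.
Series B: 3/4 of 12113241 = 9084930.75, rounded up to 9084931; 9,084,931 required, 9,085,500 in favor — approved.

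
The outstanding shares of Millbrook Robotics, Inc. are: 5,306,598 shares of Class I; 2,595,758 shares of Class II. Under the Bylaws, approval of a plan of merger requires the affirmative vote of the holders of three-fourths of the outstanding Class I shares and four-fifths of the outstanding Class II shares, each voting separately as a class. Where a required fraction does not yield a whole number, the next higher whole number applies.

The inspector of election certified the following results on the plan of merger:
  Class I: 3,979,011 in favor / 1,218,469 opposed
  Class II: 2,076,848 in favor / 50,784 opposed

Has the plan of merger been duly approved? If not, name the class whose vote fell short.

Not approved — the Class I shares did not give the required vote.

Class I: 3/4 of 5306598 = 3979948.50, rounded up to 3979949; 3,979,949 required, 3,979,011 in favor — not approved.
Class II: 4/5 of 2595758 = 2076606.40, rounded up to 2076607; 2,076,607 required, 2,076,848 in favor — approved.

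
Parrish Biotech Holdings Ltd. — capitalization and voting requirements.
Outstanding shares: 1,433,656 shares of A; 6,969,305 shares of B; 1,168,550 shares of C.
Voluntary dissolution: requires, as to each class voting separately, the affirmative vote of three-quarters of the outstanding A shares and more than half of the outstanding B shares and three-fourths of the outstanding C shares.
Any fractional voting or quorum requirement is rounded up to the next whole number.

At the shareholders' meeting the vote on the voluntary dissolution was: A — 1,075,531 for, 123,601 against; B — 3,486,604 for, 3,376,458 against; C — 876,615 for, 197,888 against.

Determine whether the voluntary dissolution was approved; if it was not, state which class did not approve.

A: 3/4 of 1433656 = 1075242; 1,075,242 required, 1,075,531 in favor — approved.
B: a majority of 6969305 is 3484653; 3,484,653 required, 3,486,604 in favor — approved.
C: 3/4 of 1168550 = 876412.50, rounded up to 876413; 876,413 required, 876,615 in favor — approved.

Approved — every class gave the required vote.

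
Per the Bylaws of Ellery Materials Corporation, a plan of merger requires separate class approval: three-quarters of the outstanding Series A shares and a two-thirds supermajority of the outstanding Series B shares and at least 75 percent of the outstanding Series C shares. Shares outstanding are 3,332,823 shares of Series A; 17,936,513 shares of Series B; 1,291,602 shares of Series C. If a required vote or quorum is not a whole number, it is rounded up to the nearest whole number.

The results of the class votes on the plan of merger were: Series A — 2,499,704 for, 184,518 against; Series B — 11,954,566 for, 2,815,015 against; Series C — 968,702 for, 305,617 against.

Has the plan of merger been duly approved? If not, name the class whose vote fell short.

Series A: 3/4 of 3332823 = 2499617.25, rounded up to 2499618; 2,499,618 required, 2,499,704 in favor — approved.
Series B: 2/3 of 17936513 = 11957675.33, rounded up to 11957676; 11,957,676 required, 11,954,566 in favor — not approved.
Series C: 3/4 of 1291602 = 968701.50, rounded up to 968702; 968,702 required, 968,702 in favor — approved.

Not approved — the Series B shares did not give the required vote.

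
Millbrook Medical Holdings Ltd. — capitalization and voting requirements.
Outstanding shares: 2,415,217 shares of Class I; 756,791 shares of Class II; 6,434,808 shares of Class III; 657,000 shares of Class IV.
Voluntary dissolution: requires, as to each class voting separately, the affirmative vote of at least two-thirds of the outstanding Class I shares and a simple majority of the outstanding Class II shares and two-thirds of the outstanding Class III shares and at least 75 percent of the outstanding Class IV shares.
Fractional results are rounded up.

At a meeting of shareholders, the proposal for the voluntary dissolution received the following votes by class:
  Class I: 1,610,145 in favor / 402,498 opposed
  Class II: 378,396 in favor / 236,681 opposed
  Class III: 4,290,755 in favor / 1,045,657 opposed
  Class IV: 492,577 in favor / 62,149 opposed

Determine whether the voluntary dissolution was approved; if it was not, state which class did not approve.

Not approved — the Class IV shares did not give the required vote.

Class I: 2/3 of 2415217 = 1610144.67, rounded up to 1610145; 1,610,145 required, 1,610,145 in favor — approved.
Class II: a majority of 756791 is 378396; 378,396 required, 378,396 in favor — approved.
Class III: 2/3 of 6434808 = 4289872; 4,289,872 required, 4,290,755 in favor — approved.
Class IV: 3/4 of 657000 = 492750; 492,750 required, 492,577 in favor — not approved.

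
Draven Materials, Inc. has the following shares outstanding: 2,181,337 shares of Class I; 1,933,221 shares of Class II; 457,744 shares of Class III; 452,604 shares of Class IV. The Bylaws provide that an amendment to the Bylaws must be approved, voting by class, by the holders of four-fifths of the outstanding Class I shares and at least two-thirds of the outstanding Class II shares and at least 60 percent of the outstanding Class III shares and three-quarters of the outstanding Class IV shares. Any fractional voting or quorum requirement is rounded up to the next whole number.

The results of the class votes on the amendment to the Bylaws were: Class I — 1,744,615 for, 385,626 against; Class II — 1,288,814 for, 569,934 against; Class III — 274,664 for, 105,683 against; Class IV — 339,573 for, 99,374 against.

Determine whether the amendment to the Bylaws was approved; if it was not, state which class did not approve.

Class I: 4/5 of 2181337 = 1745069.60, rounded up to 1745070; 1,745,070 required, 1,744,615 in favor — not approved.
Class II: 2/3 of 1933221 = 1288814; 1,288,814 required, 1,288,814 in favor — approved.
Class III: 3/5 of 457744 = 274646.40, rounded up to 274647; 274,647 required, 274,664 in favor — approved.
Class IV: 3/4 of 452604 = 339453; 339,453 required, 339,573 in favor — approved.

Not approved — the Class I shares did not give the required vote.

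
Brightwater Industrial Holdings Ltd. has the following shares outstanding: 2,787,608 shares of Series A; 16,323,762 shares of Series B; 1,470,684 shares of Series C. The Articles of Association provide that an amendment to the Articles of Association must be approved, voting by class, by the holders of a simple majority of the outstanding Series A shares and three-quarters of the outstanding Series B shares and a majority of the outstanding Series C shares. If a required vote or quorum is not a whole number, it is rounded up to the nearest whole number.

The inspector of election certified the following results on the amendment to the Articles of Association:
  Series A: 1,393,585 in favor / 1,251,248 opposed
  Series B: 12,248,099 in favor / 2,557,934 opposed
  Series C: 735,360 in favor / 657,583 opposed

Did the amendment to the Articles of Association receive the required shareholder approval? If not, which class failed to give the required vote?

Series A: a majority of 2787608 is 1393805; 1,393,805 required, 1,393,585 in favor — not approved.
Series B: 3/4 of 16323762 = 12242821.50, rounded up to 12242822; 12,242,822 required, 12,248,099 in favor — approved.
Series C: a majority of 1470684 is 735343; 735,343 required, 735,360 in favor — approved.

Not approved — the Series A shares did not give the required vote.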